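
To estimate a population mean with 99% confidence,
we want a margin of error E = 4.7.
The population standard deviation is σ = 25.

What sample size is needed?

z_0.005 = 2.576
n = (z×σ/E)² = (2.576×25/4.7)²
n = 187.7483
Round up: n = 188

Answer: n = 188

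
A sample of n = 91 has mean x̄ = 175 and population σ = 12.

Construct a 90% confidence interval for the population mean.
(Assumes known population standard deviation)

Confidence level: 90%, α = 0.1
z_0.05 = 1.645
SE = σ/√n = 12/√91 = 1.2579
Margin of error = 1.645 × 1.2579 = 2.0692
CI: x̄ ± margin = 175 ± 2.0692
CI: (172.9308, 177.0692)

Answer: (172.9308, 177.0692)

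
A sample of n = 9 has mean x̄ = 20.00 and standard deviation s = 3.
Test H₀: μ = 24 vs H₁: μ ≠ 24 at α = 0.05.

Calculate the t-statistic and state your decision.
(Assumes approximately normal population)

Answer: t = -4.0000, reject H₀

Derivation:
df = n - 1 = 8
SE = s/√n = 3/√9 = 1.0000
t = (x̄ - μ₀)/SE = (20.00 - 24)/1.0000 = -4.0000
Critical value: t_{0.025,8} = ±2.306
p-value ≈ 0.0039
Decision: reject H₀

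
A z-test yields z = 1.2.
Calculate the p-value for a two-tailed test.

For z = 1.2:
p = 2×P(Z > |1.2|) = 2×(1 - Φ(1.2)) = 0.2301

Answer: p-value ≈ 0.2301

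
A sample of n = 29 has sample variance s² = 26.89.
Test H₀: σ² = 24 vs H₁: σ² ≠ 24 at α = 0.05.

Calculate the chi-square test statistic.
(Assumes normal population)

Answer: χ² = 31.3717, fail to reject H₀

Derivation:
df = n - 1 = 28
χ² = (n-1)s²/σ₀² = 28×26.89/24 = 31.3717
Critical values: χ²_{0.975,28} = 15.308, χ²_{0.025,28} = 44.461
Rejection region: χ² < 15.308 or χ² > 44.461
Decision: fail to reject H₀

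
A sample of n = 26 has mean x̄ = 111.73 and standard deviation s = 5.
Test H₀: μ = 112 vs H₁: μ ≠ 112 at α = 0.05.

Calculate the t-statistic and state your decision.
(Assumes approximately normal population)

Answer: t = -0.2753, fail to reject H₀

Derivation:
df = n - 1 = 25
SE = s/√n = 5/√26 = 0.9806
t = (x̄ - μ₀)/SE = (111.73 - 112)/0.9806 = -0.2753
Critical value: t_{0.025,25} = ±2.060
p-value ≈ 0.7853
Decision: fail to reject H₀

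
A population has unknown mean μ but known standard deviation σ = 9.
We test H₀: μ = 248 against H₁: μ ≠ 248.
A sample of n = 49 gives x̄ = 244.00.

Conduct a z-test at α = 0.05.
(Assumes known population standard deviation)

Standard error: SE = σ/√n = 9/√49 = 1.2857
z-statistic: z = (x̄ - μ₀)/SE = (244.00 - 248)/1.2857 = -3.1111
Critical value: ±1.960
p-value = 0.0019
Decision: reject H₀

Answer: z = -3.1111, reject H₀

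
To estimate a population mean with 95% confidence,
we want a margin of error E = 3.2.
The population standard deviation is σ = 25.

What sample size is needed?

Answer: n = 235

Derivation:
z_0.025 = 1.960
n = (z×σ/E)² = (1.960×25/3.2)²
n = 234.4727
Round up: n = 235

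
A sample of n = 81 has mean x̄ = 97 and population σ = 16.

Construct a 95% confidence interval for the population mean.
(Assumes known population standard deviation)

Confidence level: 95%, α = 0.05
z_0.025 = 1.960
SE = σ/√n = 16/√81 = 1.7778
Margin of error = 1.960 × 1.7778 = 3.4845
CI: x̄ ± margin = 97 ± 3.4845
CI: (93.5155, 100.4845)

Answer: (93.5155, 100.4845)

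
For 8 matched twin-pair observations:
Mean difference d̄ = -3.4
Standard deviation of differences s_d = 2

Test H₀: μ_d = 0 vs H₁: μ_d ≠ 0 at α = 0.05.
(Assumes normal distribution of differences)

Answer: t = -4.8084, reject H₀

Derivation:
df = n - 1 = 7
SE = s_d/√n = 2/√8 = 0.7071
t = d̄/SE = -3.4/0.7071 = -4.8084
Critical value: t_{0.025,7} = ±2.365
p-value ≈ 0.0019
Decision: reject H₀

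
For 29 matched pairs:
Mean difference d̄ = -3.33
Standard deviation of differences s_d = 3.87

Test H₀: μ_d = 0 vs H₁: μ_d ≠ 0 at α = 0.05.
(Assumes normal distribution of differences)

Answer: t = -4.6340, reject H₀

Derivation:
df = n - 1 = 28
SE = s_d/√n = 3.87/√29 = 0.7186
t = d̄/SE = -3.33/0.7186 = -4.6340
Critical value: t_{0.025,28} = ±2.048
p-value ≈ 0.0001
Decision: reject H₀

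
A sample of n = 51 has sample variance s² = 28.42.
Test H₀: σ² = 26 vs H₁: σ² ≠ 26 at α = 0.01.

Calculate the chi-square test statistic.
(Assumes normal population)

df = n - 1 = 50
χ² = (n-1)s²/σ₀² = 50×28.42/26 = 54.6538
Critical values: χ²_{0.995,50} = 27.991, χ²_{0.005,50} = 79.490
Rejection region: χ² < 27.991 or χ² > 79.490
Decision: fail to reject H₀

Answer: χ² = 54.6538, fail to reject H₀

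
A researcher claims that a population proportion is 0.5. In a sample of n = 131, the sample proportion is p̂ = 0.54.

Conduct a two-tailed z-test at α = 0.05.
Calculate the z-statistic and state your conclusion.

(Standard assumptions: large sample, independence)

Answer: z = 0.9156, fail to reject H₀

Derivation:
H₀: p = 0.5, H₁: p ≠ 0.5
Standard error: SE = √(p₀(1-p₀)/n) = √(0.5×0.5/131) = 0.043685
z-statistic: z = (p̂ - p₀)/SE = (0.54 - 0.5)/0.043685 = 0.9156
Critical value: z_0.025 = ±1.960
p-value = 0.3599
Decision: fail to reject H₀ at α = 0.05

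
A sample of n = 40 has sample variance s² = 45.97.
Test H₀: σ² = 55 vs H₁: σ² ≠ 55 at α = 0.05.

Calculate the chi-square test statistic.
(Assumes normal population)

df = n - 1 = 39
χ² = (n-1)s²/σ₀² = 39×45.97/55 = 32.5969
Critical values: χ²_{0.975,39} = 23.654, χ²_{0.025,39} = 58.120
Rejection region: χ² < 23.654 or χ² > 58.120
Decision: fail to reject H₀

Answer: χ² = 32.5969, fail to reject H₀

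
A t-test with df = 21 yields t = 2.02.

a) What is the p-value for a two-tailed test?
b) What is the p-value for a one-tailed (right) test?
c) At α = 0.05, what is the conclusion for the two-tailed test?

Using t-distribution with df = 21:
a) Two-tailed: p = 2×P(T > 2.02) = 0.0563
b) One-tailed: p = P(T > 2.02) = 0.0282
c) 0.0563 ≥ 0.05, fail to reject H₀

Answer: a) 0.0563, b) 0.0282, c) fail to reject H₀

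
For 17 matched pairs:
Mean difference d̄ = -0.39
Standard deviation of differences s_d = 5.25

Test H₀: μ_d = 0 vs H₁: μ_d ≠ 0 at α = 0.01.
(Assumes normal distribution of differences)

Answer: t = -0.3063, fail to reject H₀

Derivation:
df = n - 1 = 16
SE = s_d/√n = 5.25/√17 = 1.2733
t = d̄/SE = -0.39/1.2733 = -0.3063
Critical value: t_{0.005,16} = ±2.921
p-value ≈ 0.7633
Decision: fail to reject H₀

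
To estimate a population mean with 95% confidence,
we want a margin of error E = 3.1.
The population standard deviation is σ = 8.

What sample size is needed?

Answer: n = 26

Derivation:
z_0.025 = 1.960
n = (z×σ/E)² = (1.960×8/3.1)²
n = 25.5840
Round up: n = 26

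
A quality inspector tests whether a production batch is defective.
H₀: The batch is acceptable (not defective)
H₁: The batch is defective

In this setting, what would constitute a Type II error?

Type I error (α): Rejecting H₀ when H₀ is true
Type II error (β): Failing to reject H₀ when H₁ is true

Answer: Shipping a defective batch to customers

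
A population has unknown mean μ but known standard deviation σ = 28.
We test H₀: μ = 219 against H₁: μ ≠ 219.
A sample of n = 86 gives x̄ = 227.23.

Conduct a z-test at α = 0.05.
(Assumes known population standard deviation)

Standard error: SE = σ/√n = 28/√86 = 3.0193
z-statistic: z = (x̄ - μ₀)/SE = (227.23 - 219)/3.0193 = 2.7258
Critical value: ±1.960
p-value = 0.0064
Decision: reject H₀

Answer: z = 2.7258, reject H₀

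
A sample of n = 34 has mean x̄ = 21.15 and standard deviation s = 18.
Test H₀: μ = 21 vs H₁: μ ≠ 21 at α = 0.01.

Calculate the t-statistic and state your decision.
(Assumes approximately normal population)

df = n - 1 = 33
SE = s/√n = 18/√34 = 3.0870
t = (x̄ - μ₀)/SE = (21.15 - 21)/3.0870 = 0.0486
Critical value: t_{0.005,33} = ±2.733
p-value ≈ 0.9615
Decision: fail to reject H₀

Answer: t = 0.0486, fail to reject H₀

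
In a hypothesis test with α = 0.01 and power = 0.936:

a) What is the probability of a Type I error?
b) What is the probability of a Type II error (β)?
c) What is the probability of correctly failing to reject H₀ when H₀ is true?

a) Type I error probability = α = 0.01
b) Power = P(reject H₀ | H₁ true) = 1 - β = 0.936, so Type II error probability = β = 1 - Power = 0.064
c) P(fail to reject H₀ | H₀ true) = 1 - α = 0.99

Answer: a) 0.01, b) 0.064, c) 0.99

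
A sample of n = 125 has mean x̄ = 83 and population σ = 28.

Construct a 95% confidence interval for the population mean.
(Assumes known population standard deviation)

Answer: (78.0914, 87.9086)

Derivation:
Confidence level: 95%, α = 0.05
z_0.025 = 1.960
SE = σ/√n = 28/√125 = 2.5044
Margin of error = 1.960 × 2.5044 = 4.9086
CI: x̄ ± margin = 83 ± 4.9086
CI: (78.0914, 87.9086)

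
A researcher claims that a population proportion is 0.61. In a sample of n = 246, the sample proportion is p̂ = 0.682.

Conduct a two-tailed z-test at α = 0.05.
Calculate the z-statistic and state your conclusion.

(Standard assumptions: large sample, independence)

H₀: p = 0.61, H₁: p ≠ 0.61
Standard error: SE = √(p₀(1-p₀)/n) = √(0.61×0.39/246) = 0.031098
z-statistic: z = (p̂ - p₀)/SE = (0.682 - 0.61)/0.031098 = 2.3153
Critical value: z_0.025 = ±1.960
p-value = 0.0206
Decision: reject H₀ at α = 0.05

Answer: z = 2.3153, reject H₀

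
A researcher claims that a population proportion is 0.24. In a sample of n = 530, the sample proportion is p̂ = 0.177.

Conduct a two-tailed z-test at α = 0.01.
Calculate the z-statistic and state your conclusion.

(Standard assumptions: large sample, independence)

Answer: z = -3.3960, reject H₀

Derivation:
H₀: p = 0.24, H₁: p ≠ 0.24
Standard error: SE = √(p₀(1-p₀)/n) = √(0.24×0.76/530) = 0.018551
z-statistic: z = (p̂ - p₀)/SE = (0.177 - 0.24)/0.018551 = -3.3960
Critical value: z_0.005 = ±2.576
p-value = 0.0007
Decision: reject H₀ at α = 0.01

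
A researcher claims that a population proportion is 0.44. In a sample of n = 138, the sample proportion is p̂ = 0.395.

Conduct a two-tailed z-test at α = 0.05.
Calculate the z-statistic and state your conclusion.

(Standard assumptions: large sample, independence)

Answer: z = -1.0650, fail to reject H₀

Derivation:
H₀: p = 0.44, H₁: p ≠ 0.44
Standard error: SE = √(p₀(1-p₀)/n) = √(0.44×0.56/138) = 0.042255
z-statistic: z = (p̂ - p₀)/SE = (0.395 - 0.44)/0.042255 = -1.0650
Critical value: z_0.025 = ±1.960
p-value = 0.2869
Decision: fail to reject H₀ at α = 0.05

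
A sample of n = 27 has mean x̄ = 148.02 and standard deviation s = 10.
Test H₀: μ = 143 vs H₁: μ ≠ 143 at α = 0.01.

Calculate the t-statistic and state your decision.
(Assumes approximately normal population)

df = n - 1 = 26
SE = s/√n = 10/√27 = 1.9245
t = (x̄ - μ₀)/SE = (148.02 - 143)/1.9245 = 2.6085
Critical value: t_{0.005,26} = ±2.779
p-value ≈ 0.0149
Decision: fail to reject H₀

Answer: t = 2.6085, fail to reject H₀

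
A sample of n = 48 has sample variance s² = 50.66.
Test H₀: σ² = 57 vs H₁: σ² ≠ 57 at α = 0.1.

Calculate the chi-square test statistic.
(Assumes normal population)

Answer: χ² = 41.7723, fail to reject H₀

Derivation:
df = n - 1 = 47
χ² = (n-1)s²/σ₀² = 47×50.66/57 = 41.7723
Critical values: χ²_{0.95,47} = 32.268, χ²_{0.05,47} = 64.001
Rejection region: χ² < 32.268 or χ² > 64.001
Decision: fail to reject H₀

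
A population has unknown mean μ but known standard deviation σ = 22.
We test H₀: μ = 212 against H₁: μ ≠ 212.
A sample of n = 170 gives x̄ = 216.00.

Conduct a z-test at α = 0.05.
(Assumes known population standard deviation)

Standard error: SE = σ/√n = 22/√170 = 1.6873
z-statistic: z = (x̄ - μ₀)/SE = (216.00 - 212)/1.6873 = 2.3707
Critical value: ±1.960
p-value = 0.0178
Decision: reject H₀

Answer: z = 2.3707, reject H₀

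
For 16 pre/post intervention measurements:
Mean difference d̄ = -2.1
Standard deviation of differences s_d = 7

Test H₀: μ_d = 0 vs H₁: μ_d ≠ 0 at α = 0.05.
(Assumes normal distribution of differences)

df = n - 1 = 15
SE = s_d/√n = 7/√16 = 1.7500
t = d̄/SE = -2.1/1.7500 = -1.2000
Critical value: t_{0.025,15} = ±2.131
p-value ≈ 0.2487
Decision: fail to reject H₀

Answer: t = -1.2000, fail to reject H₀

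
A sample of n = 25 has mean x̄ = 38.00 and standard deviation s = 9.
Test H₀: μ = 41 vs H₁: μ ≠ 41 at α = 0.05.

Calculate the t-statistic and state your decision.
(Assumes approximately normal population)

Answer: t = -1.6667, fail to reject H₀

Derivation:
df = n - 1 = 24
SE = s/√n = 9/√25 = 1.8000
t = (x̄ - μ₀)/SE = (38.00 - 41)/1.8000 = -1.6667
Critical value: t_{0.025,24} = ±2.064
p-value ≈ 0.1086
Decision: fail to reject H₀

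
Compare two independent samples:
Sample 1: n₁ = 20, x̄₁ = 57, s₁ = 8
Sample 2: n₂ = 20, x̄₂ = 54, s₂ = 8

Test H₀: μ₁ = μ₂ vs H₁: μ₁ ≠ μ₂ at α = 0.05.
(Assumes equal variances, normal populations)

Pooled variance: s²_p = [19×8² + 19×8²]/(38) = 64.0000
s_p = 8.0000
SE = s_p×√(1/n₁ + 1/n₂) = 8.0000×√(1/20 + 1/20) = 2.5298
t = (x̄₁ - x̄₂)/SE = (57 - 54)/2.5298 = 1.1859
df = 38, t-critical = ±2.024
Decision: fail to reject H₀

Answer: t = 1.1859, fail to reject H₀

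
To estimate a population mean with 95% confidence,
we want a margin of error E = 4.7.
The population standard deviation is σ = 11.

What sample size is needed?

Answer: n = 22

Derivation:
z_0.025 = 1.960
n = (z×σ/E)² = (1.960×11/4.7)²
n = 21.0427
Round up: n = 22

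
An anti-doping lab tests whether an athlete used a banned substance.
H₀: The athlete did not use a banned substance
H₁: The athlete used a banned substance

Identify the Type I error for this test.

Answer: Falsely accusing a clean athlete of doping

Derivation:
Type I error (α): Rejecting H₀ when H₀ is true
Type II error (β): Failing to reject H₀ when H₁ is true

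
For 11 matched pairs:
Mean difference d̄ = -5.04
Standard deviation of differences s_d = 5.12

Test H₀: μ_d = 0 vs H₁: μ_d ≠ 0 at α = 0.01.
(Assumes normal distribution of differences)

df = n - 1 = 10
SE = s_d/√n = 5.12/√11 = 1.5437
t = d̄/SE = -5.04/1.5437 = -3.2649
Critical value: t_{0.005,10} = ±3.169
p-value ≈ 0.0085
Decision: reject H₀

Answer: t = -3.2649, reject H₀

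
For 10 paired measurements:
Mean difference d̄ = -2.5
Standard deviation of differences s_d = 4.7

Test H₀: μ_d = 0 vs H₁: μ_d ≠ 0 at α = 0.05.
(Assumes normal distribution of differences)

Answer: t = -1.6820, fail to reject H₀

Derivation:
df = n - 1 = 9
SE = s_d/√n = 4.7/√10 = 1.4863
t = d̄/SE = -2.5/1.4863 = -1.6820
Critical value: t_{0.025,9} = ±2.262
p-value ≈ 0.1269
Decision: fail to reject H₀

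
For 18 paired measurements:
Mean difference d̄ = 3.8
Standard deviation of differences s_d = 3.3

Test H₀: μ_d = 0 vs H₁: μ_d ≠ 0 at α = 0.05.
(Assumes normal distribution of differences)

df = n - 1 = 17
SE = s_d/√n = 3.3/√18 = 0.7778
t = d̄/SE = 3.8/0.7778 = 4.8856
Critical value: t_{0.025,17} = ±2.110
p-value ≈ 0.0001
Decision: reject H₀

Answer: t = 4.8856, reject H₀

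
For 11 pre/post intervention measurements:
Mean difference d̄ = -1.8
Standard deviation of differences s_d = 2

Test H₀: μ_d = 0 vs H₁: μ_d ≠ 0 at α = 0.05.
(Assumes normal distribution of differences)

df = n - 1 = 10
SE = s_d/√n = 2/√11 = 0.6030
t = d̄/SE = -1.8/0.6030 = -2.9851
Critical value: t_{0.025,10} = ±2.228
p-value ≈ 0.0137
Decision: reject H₀

Answer: t = -2.9851, reject H₀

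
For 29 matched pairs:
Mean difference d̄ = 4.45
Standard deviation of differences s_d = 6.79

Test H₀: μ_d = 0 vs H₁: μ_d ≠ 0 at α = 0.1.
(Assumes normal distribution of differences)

Answer: t = 3.5292, reject H₀

Derivation:
df = n - 1 = 28
SE = s_d/√n = 6.79/√29 = 1.2609
t = d̄/SE = 4.45/1.2609 = 3.5292
Critical value: t_{0.05,28} = ±1.701
p-value ≈ 0.0015
Decision: reject H₀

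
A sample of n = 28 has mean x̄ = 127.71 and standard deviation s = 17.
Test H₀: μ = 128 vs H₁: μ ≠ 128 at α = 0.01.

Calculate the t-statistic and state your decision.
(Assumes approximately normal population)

df = n - 1 = 27
SE = s/√n = 17/√28 = 3.2127
t = (x̄ - μ₀)/SE = (127.71 - 128)/3.2127 = -0.0903
Critical value: t_{0.005,27} = ±2.771
p-value ≈ 0.9287
Decision: fail to reject H₀

Answer: t = -0.0903, fail to reject H₀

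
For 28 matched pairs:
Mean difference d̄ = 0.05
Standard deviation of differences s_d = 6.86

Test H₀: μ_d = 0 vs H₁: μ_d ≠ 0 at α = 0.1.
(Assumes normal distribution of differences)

df = n - 1 = 27
SE = s_d/√n = 6.86/√28 = 1.2964
t = d̄/SE = 0.05/1.2964 = 0.0386
Critical value: t_{0.05,27} = ±1.703
p-value ≈ 0.9695
Decision: fail to reject H₀

Answer: t = 0.0386, fail to reject H₀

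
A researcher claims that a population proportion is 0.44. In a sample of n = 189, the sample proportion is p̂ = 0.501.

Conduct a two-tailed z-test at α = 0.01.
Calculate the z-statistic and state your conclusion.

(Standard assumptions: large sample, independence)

Answer: z = 1.6894, fail to reject H₀

Derivation:
H₀: p = 0.44, H₁: p ≠ 0.44
Standard error: SE = √(p₀(1-p₀)/n) = √(0.44×0.56/189) = 0.036107
z-statistic: z = (p̂ - p₀)/SE = (0.501 - 0.44)/0.036107 = 1.6894
Critical value: z_0.005 = ±2.576
p-value = 0.0911
Decision: fail to reject H₀ at α = 0.01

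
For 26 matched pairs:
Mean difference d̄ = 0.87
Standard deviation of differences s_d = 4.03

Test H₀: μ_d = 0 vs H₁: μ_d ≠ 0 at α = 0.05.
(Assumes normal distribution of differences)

df = n - 1 = 25
SE = s_d/√n = 4.03/√26 = 0.7903
t = d̄/SE = 0.87/0.7903 = 1.1008
Critical value: t_{0.025,25} = ±2.060
p-value ≈ 0.2815
Decision: fail to reject H₀

Answer: t = 1.1008, fail to reject H₀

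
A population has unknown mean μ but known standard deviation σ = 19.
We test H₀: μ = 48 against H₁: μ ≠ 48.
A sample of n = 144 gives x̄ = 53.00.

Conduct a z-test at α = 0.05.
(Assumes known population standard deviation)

Answer: z = 3.1580, reject H₀

Derivation:
Standard error: SE = σ/√n = 19/√144 = 1.5833
z-statistic: z = (x̄ - μ₀)/SE = (53.00 - 48)/1.5833 = 3.1580
Critical value: ±1.960
p-value = 0.0016
Decision: reject H₀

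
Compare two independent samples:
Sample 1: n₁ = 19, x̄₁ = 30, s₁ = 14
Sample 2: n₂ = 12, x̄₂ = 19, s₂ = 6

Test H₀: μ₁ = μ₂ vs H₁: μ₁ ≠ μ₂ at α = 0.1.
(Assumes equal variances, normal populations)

Pooled variance: s²_p = [18×14² + 11×6²]/(29) = 135.3103
s_p = 11.6323
SE = s_p×√(1/n₁ + 1/n₂) = 11.6323×√(1/19 + 1/12) = 4.2892
t = (x̄₁ - x̄₂)/SE = (30 - 19)/4.2892 = 2.5646
df = 29, t-critical = ±1.699
Decision: reject H₀

Answer: t = 2.5646, reject H₀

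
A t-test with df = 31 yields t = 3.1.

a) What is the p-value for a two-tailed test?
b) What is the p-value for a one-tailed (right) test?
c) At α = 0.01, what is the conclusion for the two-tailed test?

Using t-distribution with df = 31:
a) Two-tailed: p = 2×P(T > 3.1) = 0.0041
b) One-tailed: p = P(T > 3.1) = 0.0020
c) 0.0041 < 0.01, reject H₀

Answer: a) 0.0041, b) 0.0020, c) reject H₀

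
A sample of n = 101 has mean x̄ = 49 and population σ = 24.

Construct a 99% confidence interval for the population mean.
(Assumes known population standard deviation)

Confidence level: 99%, α = 0.01
z_0.005 = 2.576
SE = σ/√n = 24/√101 = 2.3881
Margin of error = 2.576 × 2.3881 = 6.1517
CI: x̄ ± margin = 49 ± 6.1517
CI: (42.8483, 55.1517)

Answer: (42.8483, 55.1517)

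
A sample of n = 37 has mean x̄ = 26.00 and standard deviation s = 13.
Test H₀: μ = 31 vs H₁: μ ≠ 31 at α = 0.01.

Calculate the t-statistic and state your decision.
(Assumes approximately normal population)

df = n - 1 = 36
SE = s/√n = 13/√37 = 2.1372
t = (x̄ - μ₀)/SE = (26.00 - 31)/2.1372 = -2.3395
Critical value: t_{0.005,36} = ±2.719
p-value ≈ 0.0250
Decision: fail to reject H₀

Answer: t = -2.3395, fail to reject H₀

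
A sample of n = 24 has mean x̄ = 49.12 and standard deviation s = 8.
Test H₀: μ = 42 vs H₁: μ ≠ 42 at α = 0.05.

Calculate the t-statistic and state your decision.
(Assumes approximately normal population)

Answer: t = 4.3601, reject H₀

Derivation:
df = n - 1 = 23
SE = s/√n = 8/√24 = 1.6330
t = (x̄ - μ₀)/SE = (49.12 - 42)/1.6330 = 4.3601
Critical value: t_{0.025,23} = ±2.069
p-value ≈ 0.0002
Decision: reject H₀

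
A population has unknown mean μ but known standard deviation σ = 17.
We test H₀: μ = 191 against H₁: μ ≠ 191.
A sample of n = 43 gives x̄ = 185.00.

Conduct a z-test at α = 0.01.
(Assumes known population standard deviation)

Standard error: SE = σ/√n = 17/√43 = 2.5925
z-statistic: z = (x̄ - μ₀)/SE = (185.00 - 191)/2.5925 = -2.3144
Critical value: ±2.576
p-value = 0.0206
Decision: fail to reject H₀

Answer: z = -2.3144, fail to reject H₀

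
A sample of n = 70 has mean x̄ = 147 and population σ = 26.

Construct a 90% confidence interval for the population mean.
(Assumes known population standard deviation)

Answer: (141.8880, 152.1120)

Derivation:
Confidence level: 90%, α = 0.1
z_0.05 = 1.645
SE = σ/√n = 26/√70 = 3.1076
Margin of error = 1.645 × 3.1076 = 5.1120
CI: x̄ ± margin = 147 ± 5.1120
CI: (141.8880, 152.1120)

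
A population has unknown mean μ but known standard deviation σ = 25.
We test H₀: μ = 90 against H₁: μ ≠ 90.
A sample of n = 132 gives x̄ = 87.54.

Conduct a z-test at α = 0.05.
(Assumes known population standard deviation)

Answer: z = -1.1305, fail to reject H₀

Derivation:
Standard error: SE = σ/√n = 25/√132 = 2.1760
z-statistic: z = (x̄ - μ₀)/SE = (87.54 - 90)/2.1760 = -1.1305
Critical value: ±1.960
p-value = 0.2583
Decision: fail to reject H₀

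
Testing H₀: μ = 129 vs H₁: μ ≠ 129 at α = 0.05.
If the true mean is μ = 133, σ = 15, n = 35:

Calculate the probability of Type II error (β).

SE = σ/√n = 15/√35 = 2.5355
Critical values: μ₀ ± z_0.025×SE = 129 ± 1.960×2.5355
Acceptance region: (124.0304, 133.9696)
Under H₁ (μ = 133): z_high = (133.9696 - 133)/2.5355 = 0.3824, z_low = (124.0304 - 133)/2.5355 = -3.5376
β = P(not reject | H₁) = Φ(0.3824) - Φ(-3.5376) ≈ 0.6487

Answer: β ≈ 0.6487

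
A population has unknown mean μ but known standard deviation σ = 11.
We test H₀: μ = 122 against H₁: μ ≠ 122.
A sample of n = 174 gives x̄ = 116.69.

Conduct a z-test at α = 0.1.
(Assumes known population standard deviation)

Answer: z = -6.3677, reject H₀

Derivation:
Standard error: SE = σ/√n = 11/√174 = 0.8339
z-statistic: z = (x̄ - μ₀)/SE = (116.69 - 122)/0.8339 = -6.3677
Critical value: ±1.645
p-value < 0.0001
Decision: reject H₀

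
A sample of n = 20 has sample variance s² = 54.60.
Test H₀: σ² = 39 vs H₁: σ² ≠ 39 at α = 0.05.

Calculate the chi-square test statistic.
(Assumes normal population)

df = n - 1 = 19
χ² = (n-1)s²/σ₀² = 19×54.60/39 = 26.6000
Critical values: χ²_{0.975,19} = 8.907, χ²_{0.025,19} = 32.852
Rejection region: χ² < 8.907 or χ² > 32.852
Decision: fail to reject H₀

Answer: χ² = 26.6000, fail to reject H₀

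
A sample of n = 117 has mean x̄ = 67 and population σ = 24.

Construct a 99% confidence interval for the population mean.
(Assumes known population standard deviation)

Confidence level: 99%, α = 0.01
z_0.005 = 2.576
SE = σ/√n = 24/√117 = 2.2188
Margin of error = 2.576 × 2.2188 = 5.7156
CI: x̄ ± margin = 67 ± 5.7156
CI: (61.2844, 72.7156)

Answer: (61.2844, 72.7156)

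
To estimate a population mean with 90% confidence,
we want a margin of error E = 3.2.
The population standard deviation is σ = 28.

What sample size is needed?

z_0.05 = 1.645
n = (z×σ/E)² = (1.645×28/3.2)²
n = 207.1800
Round up: n = 208

Answer: n = 208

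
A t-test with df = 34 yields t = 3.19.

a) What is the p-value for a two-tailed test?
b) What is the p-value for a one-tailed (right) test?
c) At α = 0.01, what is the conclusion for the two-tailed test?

Answer: a) 0.0031, b) 0.0015, c) reject H₀

Derivation:
Using t-distribution with df = 34:
a) Two-tailed: p = 2×P(T > 3.19) = 0.0031
b) One-tailed: p = P(T > 3.19) = 0.0015
c) 0.0031 < 0.01, reject H₀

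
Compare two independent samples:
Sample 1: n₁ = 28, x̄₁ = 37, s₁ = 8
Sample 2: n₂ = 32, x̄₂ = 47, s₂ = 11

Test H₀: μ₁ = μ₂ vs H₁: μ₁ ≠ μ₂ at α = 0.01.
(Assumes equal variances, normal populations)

Answer: t = -3.9760, reject H₀

Derivation:
Pooled variance: s²_p = [27×8² + 31×11²]/(58) = 94.4655
s_p = 9.7193
SE = s_p×√(1/n₁ + 1/n₂) = 9.7193×√(1/28 + 1/32) = 2.5151
t = (x̄₁ - x̄₂)/SE = (37 - 47)/2.5151 = -3.9760
df = 58, t-critical = ±2.663
Decision: reject H₀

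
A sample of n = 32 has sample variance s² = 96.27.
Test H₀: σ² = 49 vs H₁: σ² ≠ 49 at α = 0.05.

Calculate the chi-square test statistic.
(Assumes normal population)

Answer: χ² = 60.9055, reject H₀

Derivation:
df = n - 1 = 31
χ² = (n-1)s²/σ₀² = 31×96.27/49 = 60.9055
Critical values: χ²_{0.975,31} = 17.539, χ²_{0.025,31} = 48.232
Rejection region: χ² < 17.539 or χ² > 48.232
Decision: reject H₀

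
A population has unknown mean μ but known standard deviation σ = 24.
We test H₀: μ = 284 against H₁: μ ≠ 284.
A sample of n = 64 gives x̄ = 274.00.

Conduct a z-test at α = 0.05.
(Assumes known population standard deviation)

Answer: z = -3.3333, reject H₀

Derivation:
Standard error: SE = σ/√n = 24/√64 = 3.0000
z-statistic: z = (x̄ - μ₀)/SE = (274.00 - 284)/3.0000 = -3.3333
Critical value: ±1.960
p-value = 0.0009
Decision: reject H₀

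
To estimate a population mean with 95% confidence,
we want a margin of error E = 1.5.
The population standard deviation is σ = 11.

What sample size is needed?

Answer: n = 207

Derivation:
z_0.025 = 1.960
n = (z×σ/E)² = (1.960×11/1.5)²
n = 206.5927
Round up: n = 207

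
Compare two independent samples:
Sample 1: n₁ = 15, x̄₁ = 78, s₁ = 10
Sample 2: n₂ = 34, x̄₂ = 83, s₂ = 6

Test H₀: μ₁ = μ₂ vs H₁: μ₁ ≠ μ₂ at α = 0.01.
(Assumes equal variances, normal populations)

Pooled variance: s²_p = [14×10² + 33×6²]/(47) = 55.0638
s_p = 7.4205
SE = s_p×√(1/n₁ + 1/n₂) = 7.4205×√(1/15 + 1/34) = 2.3001
t = (x̄₁ - x̄₂)/SE = (78 - 83)/2.3001 = -2.1738
df = 47, t-critical = ±2.685
Decision: fail to reject H₀

Answer: t = -2.1738, fail to reject H₀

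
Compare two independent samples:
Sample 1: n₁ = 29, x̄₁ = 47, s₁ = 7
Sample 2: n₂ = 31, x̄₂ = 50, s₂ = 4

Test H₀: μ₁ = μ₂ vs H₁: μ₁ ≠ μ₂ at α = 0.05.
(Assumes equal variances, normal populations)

Pooled variance: s²_p = [28×7² + 30×4²]/(58) = 31.9310
s_p = 5.6508
SE = s_p×√(1/n₁ + 1/n₂) = 5.6508×√(1/29 + 1/31) = 1.4598
t = (x̄₁ - x̄₂)/SE = (47 - 50)/1.4598 = -2.0551
df = 58, t-critical = ±2.002
Decision: reject H₀

Answer: t = -2.0551, reject H₀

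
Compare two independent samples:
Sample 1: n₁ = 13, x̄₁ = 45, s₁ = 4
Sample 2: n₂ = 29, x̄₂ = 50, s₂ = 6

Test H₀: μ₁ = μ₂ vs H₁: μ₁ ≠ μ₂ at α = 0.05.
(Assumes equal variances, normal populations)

Answer: t = -2.7349, reject H₀

Derivation:
Pooled variance: s²_p = [12×4² + 28×6²]/(40) = 30.0000
s_p = 5.4772
SE = s_p×√(1/n₁ + 1/n₂) = 5.4772×√(1/13 + 1/29) = 1.8282
t = (x̄₁ - x̄₂)/SE = (45 - 50)/1.8282 = -2.7349
df = 40, t-critical = ±2.021
Decision: reject H₀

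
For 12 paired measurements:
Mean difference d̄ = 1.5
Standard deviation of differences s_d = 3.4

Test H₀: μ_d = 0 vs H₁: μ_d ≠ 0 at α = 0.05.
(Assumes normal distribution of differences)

df = n - 1 = 11
SE = s_d/√n = 3.4/√12 = 0.9815
t = d̄/SE = 1.5/0.9815 = 1.5283
Critical value: t_{0.025,11} = ±2.201
p-value ≈ 0.1547
Decision: fail to reject H₀

Answer: t = 1.5283, fail to reject H₀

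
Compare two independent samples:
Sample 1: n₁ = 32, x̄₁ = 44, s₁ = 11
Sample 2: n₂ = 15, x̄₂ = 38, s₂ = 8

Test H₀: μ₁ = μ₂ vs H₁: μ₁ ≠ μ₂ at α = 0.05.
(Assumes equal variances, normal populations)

Pooled variance: s²_p = [31×11² + 14×8²]/(45) = 103.2667
s_p = 10.1620
SE = s_p×√(1/n₁ + 1/n₂) = 10.1620×√(1/32 + 1/15) = 3.1799
t = (x̄₁ - x̄₂)/SE = (44 - 38)/3.1799 = 1.8869
df = 45, t-critical = ±2.014
Decision: fail to reject H₀

Answer: t = 1.8869, fail to reject H₀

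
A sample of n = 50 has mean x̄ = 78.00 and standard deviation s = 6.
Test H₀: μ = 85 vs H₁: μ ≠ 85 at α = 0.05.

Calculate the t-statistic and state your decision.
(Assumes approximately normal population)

Answer: t = -8.2499, reject H₀

Derivation:
df = n - 1 = 49
SE = s/√n = 6/√50 = 0.8485
t = (x̄ - μ₀)/SE = (78.00 - 85)/0.8485 = -8.2499
Critical value: t_{0.025,49} = ±2.010
p-value < 0.0001
Decision: reject H₀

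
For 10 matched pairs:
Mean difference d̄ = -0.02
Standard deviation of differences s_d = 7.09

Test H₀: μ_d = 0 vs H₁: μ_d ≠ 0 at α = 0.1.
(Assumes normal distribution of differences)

Answer: t = -0.0089, fail to reject H₀

Derivation:
df = n - 1 = 9
SE = s_d/√n = 7.09/√10 = 2.2421
t = d̄/SE = -0.02/2.2421 = -0.0089
Critical value: t_{0.05,9} = ±1.833
p-value ≈ 0.9931
Decision: fail to reject H₀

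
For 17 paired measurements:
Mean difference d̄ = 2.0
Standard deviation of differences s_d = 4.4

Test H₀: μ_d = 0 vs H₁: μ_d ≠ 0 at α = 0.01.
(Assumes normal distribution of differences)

df = n - 1 = 16
SE = s_d/√n = 4.4/√17 = 1.0672
t = d̄/SE = 2.0/1.0672 = 1.8741
Critical value: t_{0.005,16} = ±2.921
p-value ≈ 0.0793
Decision: fail to reject H₀

Answer: t = 1.8741, fail to reject H₀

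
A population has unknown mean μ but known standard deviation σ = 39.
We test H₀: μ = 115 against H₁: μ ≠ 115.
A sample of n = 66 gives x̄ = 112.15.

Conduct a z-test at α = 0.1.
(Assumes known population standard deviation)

Standard error: SE = σ/√n = 39/√66 = 4.8006
z-statistic: z = (x̄ - μ₀)/SE = (112.15 - 115)/4.8006 = -0.5937
Critical value: ±1.645
p-value = 0.5527
Decision: fail to reject H₀

Answer: z = -0.5937, fail to reject H₀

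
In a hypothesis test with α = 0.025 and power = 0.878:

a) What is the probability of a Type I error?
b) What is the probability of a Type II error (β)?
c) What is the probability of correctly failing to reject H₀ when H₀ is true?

a) Type I error probability = α = 0.025
b) Power = P(reject H₀ | H₁ true) = 1 - β = 0.878, so Type II error probability = β = 1 - Power = 0.122
c) P(fail to reject H₀ | H₀ true) = 1 - α = 0.975

Answer: a) 0.025, b) 0.122, c) 0.975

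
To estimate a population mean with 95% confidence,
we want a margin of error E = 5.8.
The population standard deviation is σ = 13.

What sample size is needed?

z_0.025 = 1.960
n = (z×σ/E)² = (1.960×13/5.8)²
n = 19.2994
Round up: n = 20

Answer: n = 20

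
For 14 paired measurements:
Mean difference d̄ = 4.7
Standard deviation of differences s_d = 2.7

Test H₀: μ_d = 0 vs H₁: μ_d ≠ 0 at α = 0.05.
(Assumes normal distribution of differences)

Answer: t = 6.5133, reject H₀

Derivation:
df = n - 1 = 13
SE = s_d/√n = 2.7/√14 = 0.7216
t = d̄/SE = 4.7/0.7216 = 6.5133
Critical value: t_{0.025,13} = ±2.160
p-value < 0.0001
Decision: reject H₀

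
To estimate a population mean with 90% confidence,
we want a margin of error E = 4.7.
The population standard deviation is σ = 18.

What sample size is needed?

Answer: n = 40

Derivation:
z_0.05 = 1.645
n = (z×σ/E)² = (1.645×18/4.7)²
n = 39.6900
Round up: n = 40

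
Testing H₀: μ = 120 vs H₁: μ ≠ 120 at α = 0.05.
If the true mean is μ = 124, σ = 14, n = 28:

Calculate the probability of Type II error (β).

SE = σ/√n = 14/√28 = 2.6458
Critical values: μ₀ ± z_0.025×SE = 120 ± 1.960×2.6458
Acceptance region: (114.8142, 125.1858)
Under H₁ (μ = 124): z_high = (125.1858 - 124)/2.6458 = 0.4482, z_low = (114.8142 - 124)/2.6458 = -3.4718
β = P(not reject | H₁) = Φ(0.4482) - Φ(-3.4718) ≈ 0.6727

Answer: β ≈ 0.6727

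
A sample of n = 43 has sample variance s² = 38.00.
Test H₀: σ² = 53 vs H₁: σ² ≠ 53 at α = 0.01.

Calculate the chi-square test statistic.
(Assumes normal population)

df = n - 1 = 42
χ² = (n-1)s²/σ₀² = 42×38.00/53 = 30.1132
Critical values: χ²_{0.995,42} = 22.138, χ²_{0.005,42} = 69.336
Rejection region: χ² < 22.138 or χ² > 69.336
Decision: fail to reject H₀

Answer: χ² = 30.1132, fail to reject H₀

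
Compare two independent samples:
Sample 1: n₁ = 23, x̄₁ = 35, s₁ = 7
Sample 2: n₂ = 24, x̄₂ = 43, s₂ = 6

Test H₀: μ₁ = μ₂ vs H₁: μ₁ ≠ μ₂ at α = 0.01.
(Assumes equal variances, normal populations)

Pooled variance: s²_p = [22×7² + 23×6²]/(45) = 42.3556
s_p = 6.5081
SE = s_p×√(1/n₁ + 1/n₂) = 6.5081×√(1/23 + 1/24) = 1.8990
t = (x̄₁ - x̄₂)/SE = (35 - 43)/1.8990 = -4.2127
df = 45, t-critical = ±2.690
Decision: reject H₀

Answer: t = -4.2127, reject H₀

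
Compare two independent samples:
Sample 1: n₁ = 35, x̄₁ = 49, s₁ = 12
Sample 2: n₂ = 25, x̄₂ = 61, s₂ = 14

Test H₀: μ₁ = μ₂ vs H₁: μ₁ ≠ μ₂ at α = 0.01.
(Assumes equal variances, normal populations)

Pooled variance: s²_p = [34×12² + 24×14²]/(58) = 165.5172
s_p = 12.8653
SE = s_p×√(1/n₁ + 1/n₂) = 12.8653×√(1/35 + 1/25) = 3.3689
t = (x̄₁ - x̄₂)/SE = (49 - 61)/3.3689 = -3.5620
df = 58, t-critical = ±2.663
Decision: reject H₀

Answer: t = -3.5620, reject H₀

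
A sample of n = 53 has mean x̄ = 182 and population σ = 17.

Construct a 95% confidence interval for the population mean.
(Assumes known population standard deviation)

Answer: (177.4232, 186.5768)

Derivation:
Confidence level: 95%, α = 0.05
z_0.025 = 1.960
SE = σ/√n = 17/√53 = 2.3351
Margin of error = 1.960 × 2.3351 = 4.5768
CI: x̄ ± margin = 182 ± 4.5768
CI: (177.4232, 186.5768)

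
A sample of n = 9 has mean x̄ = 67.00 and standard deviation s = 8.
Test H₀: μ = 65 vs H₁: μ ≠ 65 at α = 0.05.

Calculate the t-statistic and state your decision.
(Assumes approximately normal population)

df = n - 1 = 8
SE = s/√n = 8/√9 = 2.6667
t = (x̄ - μ₀)/SE = (67.00 - 65)/2.6667 = 0.7500
Critical value: t_{0.025,8} = ±2.306
p-value ≈ 0.4747
Decision: fail to reject H₀

Answer: t = 0.7500, fail to reject H₀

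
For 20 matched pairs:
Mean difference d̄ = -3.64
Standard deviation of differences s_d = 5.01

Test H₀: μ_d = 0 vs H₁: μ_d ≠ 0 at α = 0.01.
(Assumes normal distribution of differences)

Answer: t = -3.2491, reject H₀

Derivation:
df = n - 1 = 19
SE = s_d/√n = 5.01/√20 = 1.1203
t = d̄/SE = -3.64/1.1203 = -3.2491
Critical value: t_{0.005,19} = ±2.861
p-value ≈ 0.0042
Decision: reject H₀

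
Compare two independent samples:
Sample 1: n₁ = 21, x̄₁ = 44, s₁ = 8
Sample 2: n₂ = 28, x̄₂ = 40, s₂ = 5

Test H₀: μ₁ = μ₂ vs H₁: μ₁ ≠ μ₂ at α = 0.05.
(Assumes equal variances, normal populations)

Pooled variance: s²_p = [20×8² + 27×5²]/(47) = 41.5957
s_p = 6.4495
SE = s_p×√(1/n₁ + 1/n₂) = 6.4495×√(1/21 + 1/28) = 1.8618
t = (x̄₁ - x̄₂)/SE = (44 - 40)/1.8618 = 2.1485
df = 47, t-critical = ±2.012
Decision: reject H₀

Answer: t = 2.1485, reject H₀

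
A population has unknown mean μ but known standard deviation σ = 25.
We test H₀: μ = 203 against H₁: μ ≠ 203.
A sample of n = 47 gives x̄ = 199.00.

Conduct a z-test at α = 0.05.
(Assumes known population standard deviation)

Answer: z = -1.0969, fail to reject H₀

Derivation:
Standard error: SE = σ/√n = 25/√47 = 3.6466
z-statistic: z = (x̄ - μ₀)/SE = (199.00 - 203)/3.6466 = -1.0969
Critical value: ±1.960
p-value = 0.2727
Decision: fail to reject H₀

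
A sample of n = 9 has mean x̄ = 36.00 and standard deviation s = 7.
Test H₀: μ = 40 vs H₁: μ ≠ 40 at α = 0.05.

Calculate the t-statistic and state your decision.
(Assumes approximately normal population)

Answer: t = -1.7143, fail to reject H₀

Derivation:
df = n - 1 = 8
SE = s/√n = 7/√9 = 2.3333
t = (x̄ - μ₀)/SE = (36.00 - 40)/2.3333 = -1.7143
Critical value: t_{0.025,8} = ±2.306
p-value ≈ 0.1248
Decision: fail to reject H₀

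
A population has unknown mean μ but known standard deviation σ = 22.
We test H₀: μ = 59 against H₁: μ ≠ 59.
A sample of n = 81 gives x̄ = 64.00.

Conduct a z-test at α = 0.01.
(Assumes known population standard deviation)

Standard error: SE = σ/√n = 22/√81 = 2.4444
z-statistic: z = (x̄ - μ₀)/SE = (64.00 - 59)/2.4444 = 2.0455
Critical value: ±2.576
p-value = 0.0408
Decision: fail to reject H₀

Answer: z = 2.0455, fail to reject H₀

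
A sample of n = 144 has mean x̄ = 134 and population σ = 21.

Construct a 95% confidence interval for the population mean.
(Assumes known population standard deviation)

Confidence level: 95%, α = 0.05
z_0.025 = 1.960
SE = σ/√n = 21/√144 = 1.7500
Margin of error = 1.960 × 1.7500 = 3.4300
CI: x̄ ± margin = 134 ± 3.4300
CI: (130.5700, 137.4300)

Answer: (130.5700, 137.4300)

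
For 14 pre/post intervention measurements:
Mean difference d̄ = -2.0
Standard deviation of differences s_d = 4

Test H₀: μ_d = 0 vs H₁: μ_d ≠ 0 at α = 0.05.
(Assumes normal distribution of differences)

Answer: t = -1.8709, fail to reject H₀

Derivation:
df = n - 1 = 13
SE = s_d/√n = 4/√14 = 1.0690
t = d̄/SE = -2.0/1.0690 = -1.8709
Critical value: t_{0.025,13} = ±2.160
p-value ≈ 0.0840
Decision: fail to reject H₀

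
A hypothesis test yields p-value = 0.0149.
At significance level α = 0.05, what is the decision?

Compare p-value to α:
0.0149 < 0.05
Decision: reject H₀

Answer: reject H₀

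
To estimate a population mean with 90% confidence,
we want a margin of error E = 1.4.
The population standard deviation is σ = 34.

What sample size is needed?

Answer: n = 1597

Derivation:
z_0.05 = 1.645
n = (z×σ/E)² = (1.645×34/1.4)²
n = 1596.0025
Round up: n = 1597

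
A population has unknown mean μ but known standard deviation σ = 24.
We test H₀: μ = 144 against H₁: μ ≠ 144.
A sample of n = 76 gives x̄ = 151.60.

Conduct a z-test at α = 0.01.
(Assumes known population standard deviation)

Standard error: SE = σ/√n = 24/√76 = 2.7530
z-statistic: z = (x̄ - μ₀)/SE = (151.60 - 144)/2.7530 = 2.7606
Critical value: ±2.576
p-value = 0.0058
Decision: reject H₀

Answer: z = 2.7606, reject H₀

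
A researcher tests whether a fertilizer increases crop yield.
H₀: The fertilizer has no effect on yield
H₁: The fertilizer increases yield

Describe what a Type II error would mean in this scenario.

A Type I error (probability α) occurs when we reject a true H₀.
A Type II error (probability β) occurs when we fail to reject a false H₀.

Answer: Failing to recommend an effective fertilizer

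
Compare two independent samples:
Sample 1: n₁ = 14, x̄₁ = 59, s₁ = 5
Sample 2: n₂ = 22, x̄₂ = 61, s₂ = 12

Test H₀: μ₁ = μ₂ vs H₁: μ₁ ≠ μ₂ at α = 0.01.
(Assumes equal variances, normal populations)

Pooled variance: s²_p = [13×5² + 21×12²]/(34) = 98.5000
s_p = 9.9247
SE = s_p×√(1/n₁ + 1/n₂) = 9.9247×√(1/14 + 1/22) = 3.3931
t = (x̄₁ - x̄₂)/SE = (59 - 61)/3.3931 = -0.5894
df = 34, t-critical = ±2.728
Decision: fail to reject H₀

Answer: t = -0.5894, fail to reject H₀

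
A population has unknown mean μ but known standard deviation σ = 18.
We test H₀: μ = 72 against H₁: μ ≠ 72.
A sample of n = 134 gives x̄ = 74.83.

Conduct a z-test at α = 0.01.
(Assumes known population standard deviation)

Standard error: SE = σ/√n = 18/√134 = 1.5550
z-statistic: z = (x̄ - μ₀)/SE = (74.83 - 72)/1.5550 = 1.8199
Critical value: ±2.576
p-value = 0.0688
Decision: fail to reject H₀

Answer: z = 1.8199, fail to reject H₀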